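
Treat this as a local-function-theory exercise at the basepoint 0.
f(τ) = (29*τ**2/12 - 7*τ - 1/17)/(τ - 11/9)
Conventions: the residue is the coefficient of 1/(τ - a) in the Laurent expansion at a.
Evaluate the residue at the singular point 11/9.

At the order-1 pole 11/9 set g(τ) = (τ - (11/9))*f(τ) = 29*τ**2/12 - 7*τ - 1/17.
Simple pole: residue = g(a) at a = 11/9, which is -82691/16524.

The residue is -82691/16524.


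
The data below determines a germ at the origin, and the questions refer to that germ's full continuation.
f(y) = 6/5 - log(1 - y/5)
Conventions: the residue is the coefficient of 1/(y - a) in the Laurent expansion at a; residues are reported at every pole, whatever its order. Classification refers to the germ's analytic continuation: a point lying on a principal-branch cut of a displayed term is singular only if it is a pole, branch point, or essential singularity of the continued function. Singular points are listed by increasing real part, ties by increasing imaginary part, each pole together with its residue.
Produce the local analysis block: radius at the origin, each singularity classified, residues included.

Branch term (-1)*log(1 - y/(5)): its argument vanishes at y = 5, a logarithmic branch point, modulus 5.
The radius of convergence is the smallest modulus among the singular points: 5.

Radius of convergence at 0: 5.
At 5: a logarithmic branch point.


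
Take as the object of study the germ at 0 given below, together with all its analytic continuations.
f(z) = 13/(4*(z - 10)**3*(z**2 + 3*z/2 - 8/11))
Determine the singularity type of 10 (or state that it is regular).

The denominator factor z - 10 vanishes at 10 and appears to the power 3; the numerator there equals 13/4, nonzero, and no other factor vanishes.
Hence a pole whose order is the multiplicity, 3.

The point is a pole of order 3.


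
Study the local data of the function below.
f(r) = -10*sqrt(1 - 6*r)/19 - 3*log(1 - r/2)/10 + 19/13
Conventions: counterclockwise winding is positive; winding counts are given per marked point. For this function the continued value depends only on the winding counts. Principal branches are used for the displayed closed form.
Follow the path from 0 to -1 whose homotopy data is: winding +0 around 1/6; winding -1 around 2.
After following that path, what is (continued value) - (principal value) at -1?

Continued minus principal equals (3/5)*pi*i.

The rational part is single-valued and drops out of the difference; each branch term changes only by its own monodromy.
(-3/10)*log(1 - r/(2)): each positive loop around 2 adds 2*pi*i to the log, so winding -1 contributes (-3/10)*(-1)*2*pi*i = (3/5)*pi*i.
(-10/19)*sqrt(1 - r/(1/6)): winding +0 is even, the square root returns to the same sheet, contribution 0.
Summing the contributions at r = -1 gives (3/5)*pi*i.


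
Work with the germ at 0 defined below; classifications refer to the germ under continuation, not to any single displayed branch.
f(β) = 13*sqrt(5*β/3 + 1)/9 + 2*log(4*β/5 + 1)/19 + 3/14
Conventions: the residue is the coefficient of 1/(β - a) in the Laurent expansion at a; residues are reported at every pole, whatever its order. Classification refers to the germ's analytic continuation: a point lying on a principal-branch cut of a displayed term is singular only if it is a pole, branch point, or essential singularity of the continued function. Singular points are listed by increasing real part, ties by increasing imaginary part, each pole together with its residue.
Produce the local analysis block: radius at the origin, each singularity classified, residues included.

Radius of convergence at 0: 3/5.
At -5/4: a logarithmic branch point.
At -3/5: an algebraic (square-root) branch point.

Branch term (2/19)*log(1 - β/(-5/4)): its argument vanishes at β = -5/4, a logarithmic branch point, modulus 5/4.
Branch term (13/9)*sqrt(1 - β/(-3/5)): its argument vanishes at β = -3/5, a square-root branch point, modulus 3/5.
The radius of convergence is the smallest modulus among the singular points: 3/5.
List the singular points by increasing real part (a conjugate pair: the negative imaginary part first).


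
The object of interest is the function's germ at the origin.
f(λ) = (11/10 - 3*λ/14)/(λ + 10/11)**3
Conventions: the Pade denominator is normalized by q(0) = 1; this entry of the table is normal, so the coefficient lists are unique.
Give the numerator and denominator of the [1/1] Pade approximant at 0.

Taylor coefficients needed (expand at 0): a_0 = 14641/10000, a_1 = -3581721/700000, a_2 = 20248503/1750000.
Write the denominator as Q(λ) = 1 + q1*λ. Requiring Q*f - P = O(λ^3) with deg P <= 1 kills the coefficients of λ^2..λ^2 in Q*f:
  λ^2: a_2 + q1*a_1 = 0, i.e. 20248503/1750000 + (-3581721/700000)*q1 = 0.
Solving this linear system: q1 = 10142/4485.
The numerator is Q*f truncated at degree 1: P0 = a_0 = 14641/10000; P1 = a_1 + q1*a_0 = -1133957429/627900000.

The Pade approximant has numerator coefficients [14641/10000, -1133957429/627900000]; denominator coefficients [1, 10142/4485].


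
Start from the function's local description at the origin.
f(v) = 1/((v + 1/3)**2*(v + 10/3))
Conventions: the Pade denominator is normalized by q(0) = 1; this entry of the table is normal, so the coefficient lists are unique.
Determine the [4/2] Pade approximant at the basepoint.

The Pade approximant has numerator coefficients [27/10, -16659/20575, 9963/41150, -1458/20575, 729/41150]; denominator coefficients [1, 49381/8230, 185184/20575].

Taylor coefficients needed (expand at 0): a_0 = 27/10, a_1 = -1701/100, a_2 = 78003/1000, a_3 = -3150009/10000, a_4 = 118800027/100000, a_5 = -4293000081/1000000, a_6 = 150660000243/10000000.
Write the denominator as Q(v) = 1 + q1*v + q2*v^2. Requiring Q*f - P = O(v^7) with deg P <= 4 kills the coefficients of v^5..v^6 in Q*f:
  v^5: a_5 + q1*a_4 + q2*a_3 = 0, i.e. -4293000081/1000000 + (118800027/100000)*q1 + (-3150009/10000)*q2 = 0.
  v^6: a_6 + q1*a_5 + q2*a_4 = 0, i.e. 150660000243/10000000 + (-4293000081/1000000)*q1 + (118800027/100000)*q2 = 0.
Solving this linear system: q1 = 49381/8230, q2 = 185184/20575.
The numerator is Q*f truncated at degree 4: P0 = a_0 = 27/10; P1 = a_1 + q1*a_0 = -16659/20575; P2 = a_2 + q1*a_1 + q2*a_0 = 9963/41150; P3 = a_3 + q1*a_2 + q2*a_1 = -1458/20575; P4 = a_4 + q1*a_3 + q2*a_2 = 729/41150.


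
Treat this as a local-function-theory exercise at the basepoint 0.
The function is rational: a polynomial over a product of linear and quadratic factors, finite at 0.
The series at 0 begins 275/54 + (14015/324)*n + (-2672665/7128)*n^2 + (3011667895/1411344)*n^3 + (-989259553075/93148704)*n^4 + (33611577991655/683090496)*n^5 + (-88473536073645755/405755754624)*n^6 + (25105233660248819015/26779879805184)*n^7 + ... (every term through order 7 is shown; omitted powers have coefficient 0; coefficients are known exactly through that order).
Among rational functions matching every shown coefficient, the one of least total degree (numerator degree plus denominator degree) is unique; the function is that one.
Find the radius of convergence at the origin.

The radius of convergence is 3/11.


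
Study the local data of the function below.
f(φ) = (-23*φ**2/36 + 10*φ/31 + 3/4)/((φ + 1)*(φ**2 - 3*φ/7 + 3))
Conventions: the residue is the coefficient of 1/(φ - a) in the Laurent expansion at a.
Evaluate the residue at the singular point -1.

At the order-1 pole -1 set g(φ) = (φ - (-1))*f(φ) = (-23*φ**2/36 + 10*φ/31 + 3/4)/(φ**2 - 3*φ/7 + 3).
Simple pole: residue = g(a) at a = -1, which is -413/8649.

The residue is -413/8649.


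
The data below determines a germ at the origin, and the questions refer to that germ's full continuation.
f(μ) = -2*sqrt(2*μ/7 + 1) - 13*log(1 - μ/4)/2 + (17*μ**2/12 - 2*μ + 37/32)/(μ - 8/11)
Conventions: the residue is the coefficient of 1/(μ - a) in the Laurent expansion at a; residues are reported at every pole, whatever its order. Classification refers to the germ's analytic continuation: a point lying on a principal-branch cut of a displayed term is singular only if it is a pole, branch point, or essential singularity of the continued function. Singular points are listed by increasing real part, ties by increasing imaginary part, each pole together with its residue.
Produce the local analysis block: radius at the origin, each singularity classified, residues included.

Denominator factor (μ - 8/11): pole of order 1 at 8/11, modulus 8/11.
Branch term (-2)*sqrt(1 - μ/(-7/2)): its argument vanishes at μ = -7/2, a square-root branch point, modulus 7/2.
Branch term (-13/2)*log(1 - μ/(4)): its argument vanishes at μ = 4, a logarithmic branch point, modulus 4.
The radius of convergence is the smallest modulus among the singular points: 8/11.
The branch terms are analytic at 8/11 and contribute nothing to the residue; only the rational part matters.
At the order-1 pole 8/11 set g(μ) = (μ - (8/11))*(rational part) = 17*μ**2/12 - 2*μ + 37/32.
Simple pole: residue = g(a) at a = 8/11, which is 5239/11616.
List the singular points by increasing real part (a conjugate pair: the negative imaginary part first).

Radius of convergence at 0: 8/11.
At -7/2: an algebraic (square-root) branch point.
At 8/11: a pole of order 1; residue 5239/11616.
At 4: a logarithmic branch point.


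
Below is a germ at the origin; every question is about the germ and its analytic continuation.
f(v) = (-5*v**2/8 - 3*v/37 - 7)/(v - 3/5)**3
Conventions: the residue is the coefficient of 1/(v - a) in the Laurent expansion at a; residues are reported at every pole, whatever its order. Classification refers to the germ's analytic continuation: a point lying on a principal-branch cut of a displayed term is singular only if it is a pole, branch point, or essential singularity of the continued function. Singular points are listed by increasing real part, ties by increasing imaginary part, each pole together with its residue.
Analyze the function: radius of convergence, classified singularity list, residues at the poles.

Denominator factor (v - 3/5)^3: pole of order 3 at 3/5, modulus 3/5.
The radius of convergence is the smallest modulus among the singular points: 3/5.
At the order-3 pole 3/5 set g(v) = (v - (3/5))^3*f(v) = -5*v**2/8 - 3*v/37 - 7.
Order-3 pole: residue = g''(a)/2; g''(3/5) = -5/4, so the residue is -5/8.

Radius of convergence at 0: 3/5.
At 3/5: a pole of order 3; residue -5/8.


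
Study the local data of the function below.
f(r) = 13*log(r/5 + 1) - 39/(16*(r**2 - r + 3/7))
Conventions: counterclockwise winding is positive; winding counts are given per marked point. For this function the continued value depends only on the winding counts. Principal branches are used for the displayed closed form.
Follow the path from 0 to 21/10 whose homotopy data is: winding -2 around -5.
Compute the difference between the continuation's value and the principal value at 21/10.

The rational part is single-valued and drops out of the difference; each branch term changes only by its own monodromy.
(13)*log(1 - r/(-5)): each positive loop around -5 adds 2*pi*i to the log, so winding -2 contributes (13)*(-2)*2*pi*i = -(52)*pi*i.
Summing the contributions at r = 21/10 gives -(52)*pi*i.

Continued minus principal equals -(52)*pi*i.


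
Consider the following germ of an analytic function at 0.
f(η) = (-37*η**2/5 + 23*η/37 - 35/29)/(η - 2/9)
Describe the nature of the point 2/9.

The denominator factor η - 2/9 vanishes at 2/9 and appears to the power 1; the numerator there equals -623249/434565, nonzero, and no other factor vanishes.
Hence a pole whose order is the multiplicity, 1.

The point is a pole of order 1.


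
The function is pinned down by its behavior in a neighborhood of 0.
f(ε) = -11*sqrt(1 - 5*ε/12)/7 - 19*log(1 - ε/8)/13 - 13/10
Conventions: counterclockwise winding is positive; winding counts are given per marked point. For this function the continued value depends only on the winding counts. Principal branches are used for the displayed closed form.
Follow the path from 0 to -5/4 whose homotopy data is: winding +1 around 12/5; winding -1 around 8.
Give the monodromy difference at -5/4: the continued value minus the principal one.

The rational part is single-valued and drops out of the difference; each branch term changes only by its own monodromy.
(-11/7)*sqrt(1 - ε/(12/5)): winding +1 is odd, the square root flips sign, contributing -2*(-11/7)*sqrt(1 - (-5/4)/(12/5)) = -2*(-11/7)*sqrt(73/48) = (11/42)*sqrt(219).
(-19/13)*log(1 - ε/(8)): each positive loop around 8 adds 2*pi*i to the log, so winding -1 contributes (-19/13)*(-1)*2*pi*i = (38/13)*pi*i.
Summing the contributions at ε = -5/4 gives ((11/42)*sqrt(219)) + ((38/13)*pi)*i.

Continued minus principal equals ((11/42)*sqrt(219)) + ((38/13)*pi)*i.


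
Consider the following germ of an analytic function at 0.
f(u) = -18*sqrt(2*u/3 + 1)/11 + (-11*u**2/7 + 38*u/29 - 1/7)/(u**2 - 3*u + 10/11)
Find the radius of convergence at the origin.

The radius of convergence is 3/2 - (1/22)*sqrt(649).

Denominator factor (u**2 - 3*u + 10/11): discriminant 59/11, real irrational roots 3/2 + (1/22)*sqrt(649) and 3/2 - (1/22)*sqrt(649); poles of order 1, moduli 3/2 + (1/22)*sqrt(649) and 3/2 - (1/22)*sqrt(649).
Branch term (-18/11)*sqrt(1 - u/(-3/2)): its argument vanishes at u = -3/2, a square-root branch point, modulus 3/2.
The radius of convergence is the smallest modulus among the singular points: 3/2 - (1/22)*sqrt(649).


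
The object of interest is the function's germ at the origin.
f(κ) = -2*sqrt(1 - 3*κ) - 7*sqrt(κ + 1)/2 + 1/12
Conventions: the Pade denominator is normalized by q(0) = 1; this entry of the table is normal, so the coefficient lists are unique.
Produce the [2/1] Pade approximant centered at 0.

The Pade approximant has numerator coefficients [-65/12, 7855/1032, 839/688]; denominator coefficients [1, -101/86].

Taylor coefficients needed (expand at 0): a_0 = -65/12, a_1 = 5/4, a_2 = 43/16, a_3 = 101/32.
Write the denominator as Q(κ) = 1 + q1*κ. Requiring Q*f - P = O(κ^4) with deg P <= 2 kills the coefficients of κ^3..κ^3 in Q*f:
  κ^3: a_3 + q1*a_2 = 0, i.e. 101/32 + (43/16)*q1 = 0.
Solving this linear system: q1 = -101/86.
The numerator is Q*f truncated at degree 2: P0 = a_0 = -65/12; P1 = a_1 + q1*a_0 = 7855/1032; P2 = a_2 + q1*a_1 = 839/688.


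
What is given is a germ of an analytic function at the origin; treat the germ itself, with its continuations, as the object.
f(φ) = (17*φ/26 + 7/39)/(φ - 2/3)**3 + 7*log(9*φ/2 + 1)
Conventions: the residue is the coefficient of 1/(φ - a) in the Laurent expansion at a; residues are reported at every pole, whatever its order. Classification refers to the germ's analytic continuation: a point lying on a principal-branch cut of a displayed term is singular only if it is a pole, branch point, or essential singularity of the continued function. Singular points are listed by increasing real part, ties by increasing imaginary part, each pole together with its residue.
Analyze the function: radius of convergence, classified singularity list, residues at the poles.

Radius of convergence at 0: 2/9.
At -2/9: a logarithmic branch point.
At 2/3: a pole of order 3; residue 0.

Denominator factor (φ - 2/3)^3: pole of order 3 at 2/3, modulus 2/3.
Branch term (7)*log(1 - φ/(-2/9)): its argument vanishes at φ = -2/9, a logarithmic branch point, modulus 2/9.
The radius of convergence is the smallest modulus among the singular points: 2/9.
The branch term is analytic at 2/3 and contributes nothing to the residue; only the rational part matters.
At the order-3 pole 2/3 set g(φ) = (φ - (2/3))^3*(rational part) = 17*φ/26 + 7/39.
Order-3 pole: residue = g''(a)/2; g''(2/3) = 0, so the residue is 0.
List the singular points by increasing real part (a conjugate pair: the negative imaginary part first).


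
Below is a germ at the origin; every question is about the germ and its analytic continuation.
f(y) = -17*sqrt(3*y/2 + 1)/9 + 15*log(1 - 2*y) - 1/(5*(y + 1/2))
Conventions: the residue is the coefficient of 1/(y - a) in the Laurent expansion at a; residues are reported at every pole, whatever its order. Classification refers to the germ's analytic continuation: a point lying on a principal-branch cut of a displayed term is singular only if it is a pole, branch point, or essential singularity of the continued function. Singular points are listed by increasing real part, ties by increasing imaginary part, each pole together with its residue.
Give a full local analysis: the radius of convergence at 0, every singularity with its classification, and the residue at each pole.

Radius of convergence at 0: 1/2.
At -2/3: an algebraic (square-root) branch point.
At -1/2: a pole of order 1; residue -1/5.
At 1/2: a logarithmic branch point.

Denominator factor (y + 1/2): pole of order 1 at -1/2, modulus 1/2.
Branch term (-17/9)*sqrt(1 - y/(-2/3)): its argument vanishes at y = -2/3, a square-root branch point, modulus 2/3.
Branch term (15)*log(1 - y/(1/2)): its argument vanishes at y = 1/2, a logarithmic branch point, modulus 1/2.
The radius of convergence is the smallest modulus among the singular points: 1/2.
The branch terms are analytic at -1/2 and contribute nothing to the residue; only the rational part matters.
At the order-1 pole -1/2 set g(y) = (y - (-1/2))*(rational part) = -1/5.
Simple pole: residue = g(a) at a = -1/2, which is -1/5.
List the singular points by increasing real part (a conjugate pair: the negative imaginary part first).


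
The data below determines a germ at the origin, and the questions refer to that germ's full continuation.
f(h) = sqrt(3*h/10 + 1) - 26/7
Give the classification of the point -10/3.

The term (1)*sqrt(1 - h/(-10/3)) has argument 1 - -10/3/(-10/3) = 0 at -10/3: a square-root (algebraic, two-sheeted) branch point; the remaining terms are analytic or single-valued there.

The point is an algebraic (square-root) branch point.


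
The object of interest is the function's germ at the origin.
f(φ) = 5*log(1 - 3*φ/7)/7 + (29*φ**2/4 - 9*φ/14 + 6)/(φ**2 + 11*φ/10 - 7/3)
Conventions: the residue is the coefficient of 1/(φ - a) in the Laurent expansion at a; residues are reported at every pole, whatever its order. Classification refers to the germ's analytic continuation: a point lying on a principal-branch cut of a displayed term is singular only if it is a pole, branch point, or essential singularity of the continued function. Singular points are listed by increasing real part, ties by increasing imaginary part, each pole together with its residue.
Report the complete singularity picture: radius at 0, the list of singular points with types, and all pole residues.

Denominator factor (φ**2 + 11*φ/10 - 7/3): discriminant 3163/300, real irrational roots -11/20 + (1/60)*sqrt(9489) and -11/20 - (1/60)*sqrt(9489); poles of order 1, moduli -11/20 + (1/60)*sqrt(9489) and 11/20 + (1/60)*sqrt(9489).
Branch term (5/7)*log(1 - φ/(7/3)): its argument vanishes at φ = 7/3, a logarithmic branch point, modulus 7/3.
The radius of convergence is the smallest modulus among the singular points: -11/20 + (1/60)*sqrt(9489).
The branch term is analytic at -11/20 - (1/60)*sqrt(9489) and contributes nothing to the residue; only the rational part matters.
The factor φ**2 + 11*φ/10 - 7/3 splits as (φ - a)(φ - a') with a = -11/20 - (1/60)*sqrt(9489), a' = -11/20 + (1/60)*sqrt(9489). At the order-1 pole a set g(φ) = (φ - a)*(rational part) = [29*φ**2/4 - 9*φ/14 + 6] / (φ - a').
Simple pole: residue = g(a) at a = -11/20 - (1/60)*sqrt(9489), which is -2413/560 - (464629/5313840)*sqrt(9489).
The branch term is analytic at -11/20 + (1/60)*sqrt(9489) and contributes nothing to the residue; only the rational part matters.
The factor φ**2 + 11*φ/10 - 7/3 splits as (φ - a)(φ - a') with a = -11/20 + (1/60)*sqrt(9489), a' = -11/20 - (1/60)*sqrt(9489). At the order-1 pole a set g(φ) = (φ - a)*(rational part) = [29*φ**2/4 - 9*φ/14 + 6] / (φ - a').
Simple pole: residue = g(a) at a = -11/20 + (1/60)*sqrt(9489), which is -2413/560 + (464629/5313840)*sqrt(9489).
List the singular points by increasing real part (a conjugate pair: the negative imaginary part first).

Radius of convergence at 0: -11/20 + (1/60)*sqrt(9489).
At -11/20 - (1/60)*sqrt(9489): a pole of order 1; residue -2413/560 - (464629/5313840)*sqrt(9489).
At -11/20 + (1/60)*sqrt(9489): a pole of order 1; residue -2413/560 + (464629/5313840)*sqrt(9489).
At 7/3: a logarithmic branch point.


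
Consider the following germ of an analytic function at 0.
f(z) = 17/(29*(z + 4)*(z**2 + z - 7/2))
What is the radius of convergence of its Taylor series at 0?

Denominator factor (z + 4): pole of order 1 at -4, modulus 4.
Denominator factor (z**2 + z - 7/2): discriminant 15, real irrational roots -1/2 + (1/2)*sqrt(15) and -1/2 - (1/2)*sqrt(15); poles of order 1, moduli -1/2 + (1/2)*sqrt(15) and 1/2 + (1/2)*sqrt(15).
The radius of convergence is the smallest modulus among the singular points: -1/2 + (1/2)*sqrt(15).

The radius of convergence is -1/2 + (1/2)*sqrt(15).


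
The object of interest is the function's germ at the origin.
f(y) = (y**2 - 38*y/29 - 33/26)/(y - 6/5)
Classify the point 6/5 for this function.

The point is a pole of order 1.

The denominator factor y - 6/5 vanishes at 6/5 and appears to the power 1; the numerator there equals -26421/18850, nonzero, and no other factor vanishes.
Hence a pole whose order is the multiplicity, 1.


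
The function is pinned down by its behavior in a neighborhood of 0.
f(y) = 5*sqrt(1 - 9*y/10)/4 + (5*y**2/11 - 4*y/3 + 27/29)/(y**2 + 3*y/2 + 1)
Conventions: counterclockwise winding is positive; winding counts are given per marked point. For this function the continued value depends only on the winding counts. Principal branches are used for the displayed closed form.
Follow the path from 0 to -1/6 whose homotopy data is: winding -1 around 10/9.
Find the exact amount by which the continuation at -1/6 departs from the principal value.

Continued minus principal equals -(1/4)*sqrt(115).

The rational part is single-valued and drops out of the difference; each branch term changes only by its own monodromy.
(5/4)*sqrt(1 - y/(10/9)): winding -1 is odd, the square root flips sign, contributing -2*(5/4)*sqrt(1 - (-1/6)/(10/9)) = -2*(5/4)*sqrt(23/20) = -(1/4)*sqrt(115).
Summing the contributions at y = -1/6 gives -(1/4)*sqrt(115).


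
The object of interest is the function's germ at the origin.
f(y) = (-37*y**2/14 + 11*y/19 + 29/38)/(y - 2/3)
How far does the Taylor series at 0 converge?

The radius of convergence is 2/3.

Denominator factor (y - 2/3): pole of order 1 at 2/3, modulus 2/3.
The radius of convergence is the smallest modulus among the singular points: 2/3.


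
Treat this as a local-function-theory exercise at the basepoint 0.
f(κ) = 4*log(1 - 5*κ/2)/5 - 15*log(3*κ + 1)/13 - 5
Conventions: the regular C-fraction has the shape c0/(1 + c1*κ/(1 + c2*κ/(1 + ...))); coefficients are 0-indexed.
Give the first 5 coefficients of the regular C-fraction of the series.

The regular C-fraction coefficients are [-5, -71/65, 7316/4615, 4760275/3116616, -445776979/321472356].

Taylor coefficients (expand at 0): a_0 = -5, a_1 = -71/13, a_2 = 35/13, a_3 = -1135/78, a_4 = 3235/208.
c0 = a_0 = -5. Peel one level at a time: if S = 1 + c*κ/S' with S'(0) = 1, then c is the κ-coefficient of S and S' = c*κ/(S - 1).
S_1 = c0/f = 1 + (-71/65)*κ + (7316/4225)*κ^2 + ...; c1 = -71/65.
S_2 = c1*κ/(S_1 - 1) = 1 + (7316/4615)*κ + (-73235/30246)*κ^2 + ...; c2 = 7316/4615.
S_3 = c2*κ/(S_2 - 1) = 1 + (4760275/3116616)*κ + (2040528425/963429408)*κ^2 + ...; c3 = 4760275/3116616.
S_4 = c3*κ/(S_3 - 1) = 1 + (-445776979/321472356)*κ + ...; c4 = -445776979/321472356.


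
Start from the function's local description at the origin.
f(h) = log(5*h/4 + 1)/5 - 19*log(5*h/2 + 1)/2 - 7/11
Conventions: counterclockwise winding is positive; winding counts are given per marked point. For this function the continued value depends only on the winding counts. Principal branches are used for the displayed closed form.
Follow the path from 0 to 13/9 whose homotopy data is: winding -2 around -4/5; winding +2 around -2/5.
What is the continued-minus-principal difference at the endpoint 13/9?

The rational part is single-valued and drops out of the difference; each branch term changes only by its own monodromy.
(-19/2)*log(1 - h/(-2/5)): each positive loop around -2/5 adds 2*pi*i to the log, so winding +2 contributes (-19/2)*(2)*2*pi*i = -(38)*pi*i.
(1/5)*log(1 - h/(-4/5)): each positive loop around -4/5 adds 2*pi*i to the log, so winding -2 contributes (1/5)*(-2)*2*pi*i = -(4/5)*pi*i.
Summing the contributions at h = 13/9 gives -(194/5)*pi*i.

Continued minus principal equals -(194/5)*pi*i.


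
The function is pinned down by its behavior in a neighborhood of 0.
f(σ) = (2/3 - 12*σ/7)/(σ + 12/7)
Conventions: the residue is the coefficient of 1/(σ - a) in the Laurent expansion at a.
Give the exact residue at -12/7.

The residue is 530/147.

At the order-1 pole -12/7 set g(σ) = (σ - (-12/7))*f(σ) = 2/3 - 12*σ/7.
Simple pole: residue = g(a) at a = -12/7, which is 530/147.


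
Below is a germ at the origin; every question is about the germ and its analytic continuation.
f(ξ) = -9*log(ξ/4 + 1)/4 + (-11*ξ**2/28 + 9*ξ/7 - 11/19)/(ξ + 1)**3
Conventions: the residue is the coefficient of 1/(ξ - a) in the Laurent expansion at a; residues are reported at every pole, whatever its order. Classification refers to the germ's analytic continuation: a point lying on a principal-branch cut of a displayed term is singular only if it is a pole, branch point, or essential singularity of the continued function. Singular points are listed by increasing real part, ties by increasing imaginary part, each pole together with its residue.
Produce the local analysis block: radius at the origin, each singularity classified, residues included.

Radius of convergence at 0: 1.
At -4: a logarithmic branch point.
At -1: a pole of order 3; residue -11/28.

Denominator factor (ξ + 1)^3: pole of order 3 at -1, modulus 1.
Branch term (-9/4)*log(1 - ξ/(-4)): its argument vanishes at ξ = -4, a logarithmic branch point, modulus 4.
The radius of convergence is the smallest modulus among the singular points: 1.
The branch term is analytic at -1 and contributes nothing to the residue; only the rational part matters.
At the order-3 pole -1 set g(ξ) = (ξ - (-1))^3*(rational part) = -11*ξ**2/28 + 9*ξ/7 - 11/19.
Order-3 pole: residue = g''(a)/2; g''(-1) = -11/14, so the residue is -11/28.
List the singular points by increasing real part (a conjugate pair: the negative imaginary part first).


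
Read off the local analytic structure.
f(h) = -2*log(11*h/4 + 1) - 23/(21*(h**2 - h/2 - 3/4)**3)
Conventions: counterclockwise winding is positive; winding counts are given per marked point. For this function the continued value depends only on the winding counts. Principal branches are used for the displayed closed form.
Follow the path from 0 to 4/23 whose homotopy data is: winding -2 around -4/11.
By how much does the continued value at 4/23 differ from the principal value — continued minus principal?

Continued minus principal equals (8)*pi*i.

The rational part is single-valued and drops out of the difference; each branch term changes only by its own monodromy.
(-2)*log(1 - h/(-4/11)): each positive loop around -4/11 adds 2*pi*i to the log, so winding -2 contributes (-2)*(-2)*2*pi*i = (8)*pi*i.
Summing the contributions at h = 4/23 gives (8)*pi*i.


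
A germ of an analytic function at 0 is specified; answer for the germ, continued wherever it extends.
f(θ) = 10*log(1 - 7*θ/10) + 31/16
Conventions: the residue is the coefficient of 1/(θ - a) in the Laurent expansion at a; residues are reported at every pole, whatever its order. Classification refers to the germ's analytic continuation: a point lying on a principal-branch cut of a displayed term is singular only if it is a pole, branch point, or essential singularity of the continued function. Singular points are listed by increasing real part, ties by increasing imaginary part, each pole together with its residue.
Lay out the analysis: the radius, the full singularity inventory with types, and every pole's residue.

Radius of convergence at 0: 10/7.
At 10/7: a logarithmic branch point.

Branch term (10)*log(1 - θ/(10/7)): its argument vanishes at θ = 10/7, a logarithmic branch point, modulus 10/7.
The radius of convergence is the smallest modulus among the singular points: 10/7.


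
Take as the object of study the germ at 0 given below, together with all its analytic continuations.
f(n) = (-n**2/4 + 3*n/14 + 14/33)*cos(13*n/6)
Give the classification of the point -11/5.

The point is a regular point.

There is no denominator, hence no pole anywhere.
The factor cos(13*n/6) is entire.
So the germ continues analytically to -11/5.


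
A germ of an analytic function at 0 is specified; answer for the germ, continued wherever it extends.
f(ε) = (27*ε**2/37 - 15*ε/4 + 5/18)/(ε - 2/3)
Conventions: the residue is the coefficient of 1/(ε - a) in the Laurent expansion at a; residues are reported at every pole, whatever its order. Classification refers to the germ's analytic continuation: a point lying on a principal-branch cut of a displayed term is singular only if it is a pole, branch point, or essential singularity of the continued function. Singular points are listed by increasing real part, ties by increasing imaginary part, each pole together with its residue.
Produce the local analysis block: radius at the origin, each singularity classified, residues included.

Denominator factor (ε - 2/3): pole of order 1 at 2/3, modulus 2/3.
The radius of convergence is the smallest modulus among the singular points: 2/3.
At the order-1 pole 2/3 set g(ε) = (ε - (2/3))*f(ε) = 27*ε**2/37 - 15*ε/4 + 5/18.
Simple pole: residue = g(a) at a = 2/3, which is -632/333.

Radius of convergence at 0: 2/3.
At 2/3: a pole of order 1; residue -632/333.


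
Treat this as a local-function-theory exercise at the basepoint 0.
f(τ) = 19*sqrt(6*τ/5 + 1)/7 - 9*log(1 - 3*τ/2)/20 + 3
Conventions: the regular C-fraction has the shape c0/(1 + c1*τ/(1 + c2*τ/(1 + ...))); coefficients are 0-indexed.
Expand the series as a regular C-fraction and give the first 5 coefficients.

The regular C-fraction coefficients are [40/7, -129/320, 27207/68800, 2851276/3249725, -56006265083/43097036740].

Taylor coefficients (expand at 0): a_0 = 40/7, a_1 = 129/56, a_2 = 99/5600, a_3 = 22383/28000, a_4 = 78327/224000.
c0 = a_0 = 40/7. Peel one level at a time: if S = 1 + c*τ/S' with S'(0) = 1, then c is the τ-coefficient of S and S' = c*τ/(S - 1).
S_1 = c0/f = 1 + (-129/320)*τ + (81621/512000)*τ^2 + ...; c1 = -129/320.
S_2 = c1*τ/(S_1 - 1) = 1 + (27207/68800)*τ + (-6415371/18490000)*τ^2 + ...; c2 = 27207/68800.
S_3 = c2*τ/(S_2 - 1) = 1 + (2851276/3249725)*τ + (1302471281/1142316125)*τ^2 + ...; c3 = 2851276/3249725.
S_4 = c3*τ/(S_3 - 1) = 1 + (-56006265083/43097036740)*τ + ...; c4 = -56006265083/43097036740.


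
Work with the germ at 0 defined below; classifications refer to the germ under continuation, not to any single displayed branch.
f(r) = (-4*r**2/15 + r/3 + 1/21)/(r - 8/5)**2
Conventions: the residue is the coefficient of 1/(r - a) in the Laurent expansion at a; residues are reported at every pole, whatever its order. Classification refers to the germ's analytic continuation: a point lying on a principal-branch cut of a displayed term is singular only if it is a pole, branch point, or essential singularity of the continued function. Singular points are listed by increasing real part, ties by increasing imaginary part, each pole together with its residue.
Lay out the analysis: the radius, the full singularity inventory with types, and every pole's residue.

Denominator factor (r - 8/5)^2: pole of order 2 at 8/5, modulus 8/5.
The radius of convergence is the smallest modulus among the singular points: 8/5.
At the order-2 pole 8/5 set g(r) = (r - (8/5))^2*f(r) = -4*r**2/15 + r/3 + 1/21.
Order-2 pole: residue = g'(a); g'(8/5) = -13/25, so the residue is -13/25.

Radius of convergence at 0: 8/5.
At 8/5: a pole of order 2; residue -13/25.


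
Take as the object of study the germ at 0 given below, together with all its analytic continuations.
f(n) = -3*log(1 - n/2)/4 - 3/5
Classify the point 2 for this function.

The point is a logarithmic branch point.

The term (-3/4)*log(1 - n/(2)) has argument 1 - 2/(2) = 0 at 2: a logarithmic (infinitely-sheeted) branch point; the remaining terms are analytic or single-valued there.


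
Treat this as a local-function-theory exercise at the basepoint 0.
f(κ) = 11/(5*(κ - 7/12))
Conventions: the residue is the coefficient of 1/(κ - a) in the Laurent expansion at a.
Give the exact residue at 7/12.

At the order-1 pole 7/12 set g(κ) = (κ - (7/12))*f(κ) = 11/5.
Simple pole: residue = g(a) at a = 7/12, which is 11/5.

The residue is 11/5.


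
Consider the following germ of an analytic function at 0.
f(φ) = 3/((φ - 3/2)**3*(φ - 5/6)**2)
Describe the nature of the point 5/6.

The point is a pole of order 2.

The denominator factor φ - 5/6 vanishes at 5/6 and appears to the power 2; the numerator there equals 3, nonzero, and no other factor vanishes.
Hence a pole whose order is the multiplicity, 2.


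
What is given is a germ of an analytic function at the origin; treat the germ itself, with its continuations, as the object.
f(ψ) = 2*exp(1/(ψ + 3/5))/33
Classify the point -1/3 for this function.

There is no denominator, hence no pole anywhere.
The essential point of exp(1/(ψ - (-3/5))) is -3/5, not -1/3.
So the germ continues analytically to -1/3.

The point is a regular point.


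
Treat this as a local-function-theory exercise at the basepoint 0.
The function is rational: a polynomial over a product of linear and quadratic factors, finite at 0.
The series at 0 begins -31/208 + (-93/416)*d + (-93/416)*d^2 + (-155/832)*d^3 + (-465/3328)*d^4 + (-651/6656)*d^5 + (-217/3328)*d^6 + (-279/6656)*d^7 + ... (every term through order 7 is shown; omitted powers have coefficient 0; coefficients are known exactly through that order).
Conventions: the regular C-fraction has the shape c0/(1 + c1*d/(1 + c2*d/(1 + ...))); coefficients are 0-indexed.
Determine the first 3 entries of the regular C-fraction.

The regular C-fraction coefficients are [-31/208, -3/2, 1/2].

Taylor coefficients (read off): a_0 = -31/208, a_1 = -93/416, a_2 = -93/416.
c0 = a_0 = -31/208. Peel one level at a time: if S = 1 + c*d/S' with S'(0) = 1, then c is the d-coefficient of S and S' = c*d/(S - 1).
S_1 = c0/f = 1 + (-3/2)*d + (3/4)*d^2 + ...; c1 = -3/2.
S_2 = c1*d/(S_1 - 1) = 1 + (1/2)*d + ...; c2 = 1/2.


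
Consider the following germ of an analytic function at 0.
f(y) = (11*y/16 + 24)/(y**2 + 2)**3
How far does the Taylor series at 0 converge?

Denominator factor (y**2 + 2)^3: discriminant -8, complex-conjugate roots (sqrt(2))*i and -(sqrt(2))*i; poles of order 3, moduli sqrt(2) and sqrt(2).
The radius of convergence is the smallest modulus among the singular points: sqrt(2).

The radius of convergence is sqrt(2).


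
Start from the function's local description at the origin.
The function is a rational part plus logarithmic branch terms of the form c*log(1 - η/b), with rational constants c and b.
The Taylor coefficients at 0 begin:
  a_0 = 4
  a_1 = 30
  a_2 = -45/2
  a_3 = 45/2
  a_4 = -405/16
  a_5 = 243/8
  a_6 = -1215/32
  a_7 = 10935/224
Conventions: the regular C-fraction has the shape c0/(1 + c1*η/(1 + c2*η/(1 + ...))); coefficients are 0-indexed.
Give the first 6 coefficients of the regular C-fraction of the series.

The regular C-fraction coefficients are [4, -15/2, 33/4, 1/44, 8/11, 33/160].

Taylor coefficients (read off): a_0 = 4, a_1 = 30, a_2 = -45/2, a_3 = 45/2, a_4 = -405/16, a_5 = 243/8.
c0 = a_0 = 4. Peel one level at a time: if S = 1 + c*η/S' with S'(0) = 1, then c is the η-coefficient of S and S' = c*η/(S - 1).
S_1 = c0/f = 1 + (-15/2)*η + (495/8)*η^2 + ...; c1 = -15/2.
S_2 = c1*η/(S_1 - 1) = 1 + (33/4)*η + (-3/16)*η^2 + ...; c2 = 33/4.
S_3 = c2*η/(S_2 - 1) = 1 + (1/44)*η + (-2/121)*η^2 + ...; c3 = 1/44.
S_4 = c3*η/(S_3 - 1) = 1 + (8/11)*η + (-3/20)*η^2 + ...; c4 = 8/11.
S_5 = c4*η/(S_4 - 1) = 1 + (33/160)*η + ...; c5 = 33/160.


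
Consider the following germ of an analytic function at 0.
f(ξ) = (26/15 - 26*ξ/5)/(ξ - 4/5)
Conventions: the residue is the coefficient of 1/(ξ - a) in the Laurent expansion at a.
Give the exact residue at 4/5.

The residue is -182/75.

At the order-1 pole 4/5 set g(ξ) = (ξ - (4/5))*f(ξ) = 26/15 - 26*ξ/5.
Simple pole: residue = g(a) at a = 4/5, which is -182/75.


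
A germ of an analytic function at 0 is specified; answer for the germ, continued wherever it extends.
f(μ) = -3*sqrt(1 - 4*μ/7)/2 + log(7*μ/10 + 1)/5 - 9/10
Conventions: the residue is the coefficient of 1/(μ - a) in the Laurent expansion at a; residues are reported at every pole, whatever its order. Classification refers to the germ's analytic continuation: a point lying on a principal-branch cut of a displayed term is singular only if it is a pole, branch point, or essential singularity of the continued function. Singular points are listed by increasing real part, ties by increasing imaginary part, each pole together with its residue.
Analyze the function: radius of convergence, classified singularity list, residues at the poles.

Branch term (1/5)*log(1 - μ/(-10/7)): its argument vanishes at μ = -10/7, a logarithmic branch point, modulus 10/7.
Branch term (-3/2)*sqrt(1 - μ/(7/4)): its argument vanishes at μ = 7/4, a square-root branch point, modulus 7/4.
The radius of convergence is the smallest modulus among the singular points: 10/7.
List the singular points by increasing real part (a conjugate pair: the negative imaginary part first).

Radius of convergence at 0: 10/7.
At -10/7: a logarithmic branch point.
At 7/4: an algebraic (square-root) branch point.


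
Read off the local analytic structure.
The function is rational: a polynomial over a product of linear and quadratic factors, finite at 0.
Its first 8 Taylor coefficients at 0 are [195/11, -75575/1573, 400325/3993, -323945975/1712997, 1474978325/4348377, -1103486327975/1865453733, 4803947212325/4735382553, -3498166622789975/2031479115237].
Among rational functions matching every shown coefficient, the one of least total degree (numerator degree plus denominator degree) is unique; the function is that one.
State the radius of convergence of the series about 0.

No rational of total degree below 3 reproduces all 8 coefficients; solving the [1/2] Pade equations on them gives f(n) = (6*n/13 + 39/4)/((n + 3/5)*(n + 11/12)), whose expansion matches every shown term.
Denominator factor (n + 3/5): pole of order 1 at -3/5, modulus 3/5.
Denominator factor (n + 11/12): pole of order 1 at -11/12, modulus 11/12.
The radius of convergence is the smallest modulus among the singular points: 3/5.

The radius of convergence is 3/5.


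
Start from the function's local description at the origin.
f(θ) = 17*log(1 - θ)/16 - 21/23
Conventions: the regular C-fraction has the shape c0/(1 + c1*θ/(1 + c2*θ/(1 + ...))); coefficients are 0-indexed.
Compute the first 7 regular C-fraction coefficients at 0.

Taylor coefficients (expand at 0): a_0 = -21/23, a_1 = -17/16, a_2 = -17/32, a_3 = -17/48, a_4 = -17/64, a_5 = -17/80, a_6 = -17/96.
c0 = a_0 = -21/23. Peel one level at a time: if S = 1 + c*θ/S' with S'(0) = 1, then c is the θ-coefficient of S and S' = c*θ/(S - 1).
S_1 = c0/f = 1 + (-391/336)*θ + (87193/112896)*θ^2 + ...; c1 = -391/336.
S_2 = c1*θ/(S_1 - 1) = 1 + (223/336)*θ + (-1/12)*θ^2 + ...; c2 = 223/336.
S_3 = c2*θ/(S_2 - 1) = 1 + (28/223)*θ + (3906/49729)*θ^2 + ...; c3 = 28/223.
S_4 = c3*θ/(S_3 - 1) = 1 + (-279/446)*θ + (-1/15)*θ^2 + ...; c4 = -279/446.
S_5 = c4*θ/(S_4 - 1) = 1 + (-446/4185)*θ + (-734339/17514225)*θ^2 + ...; c5 = -446/4185.
S_6 = c5*θ/(S_5 - 1) = 1 + (-3293/8370)*θ + ...; c6 = -3293/8370.

The regular C-fraction coefficients are [-21/23, -391/336, 223/336, 28/223, -279/446, -446/4185, -3293/8370].


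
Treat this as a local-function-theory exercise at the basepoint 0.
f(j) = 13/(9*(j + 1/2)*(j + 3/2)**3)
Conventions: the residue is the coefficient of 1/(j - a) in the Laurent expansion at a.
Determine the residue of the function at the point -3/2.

The residue is -13/9.

At the order-3 pole -3/2 set g(j) = (j - (-3/2))^3*f(j) = 13/(9*(j + 1/2)).
Order-3 pole: residue = g''(a)/2; g''(-3/2) = -26/9, so the residue is -13/9.
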